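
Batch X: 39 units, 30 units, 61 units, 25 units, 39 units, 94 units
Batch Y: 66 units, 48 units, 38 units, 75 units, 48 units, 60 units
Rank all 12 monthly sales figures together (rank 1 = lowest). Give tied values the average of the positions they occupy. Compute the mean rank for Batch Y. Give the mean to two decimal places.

Sorted (ascending): 25, 30, 38, 39, 39, 48, 48, 60, 61, 66, 75, 94
The 2 values of 39 occupy positions 4–5 → average rank (4+5)/2 = 4.5.
The 2 values of 48 occupy positions 6–7 → average rank (6+7)/2 = 6.5.
Batch Y values → pooled ranks: 66→10, 48→6.5, 38→3, 75→11, 48→6.5, 60→8
Mean rank = (10 + 6.5 + 3 + 11 + 6.5 + 8) / 6 = 7.50

7.50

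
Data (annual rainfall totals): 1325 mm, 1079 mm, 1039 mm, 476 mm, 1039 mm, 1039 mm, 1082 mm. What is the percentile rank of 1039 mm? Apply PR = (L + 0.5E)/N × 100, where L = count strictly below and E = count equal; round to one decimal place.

35.7

N = 7.
Strictly below 1039: 1. Equal to 1039: 3.
PR = (1 + 0.5·3)/7 × 100 = 35.7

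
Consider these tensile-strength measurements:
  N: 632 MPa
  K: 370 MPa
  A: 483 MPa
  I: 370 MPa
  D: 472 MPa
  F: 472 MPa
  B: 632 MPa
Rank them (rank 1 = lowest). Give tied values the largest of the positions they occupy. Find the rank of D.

Sorted (ascending): 370, 370, 472, 472, 483, 632, 632
The 2 values of 370 occupy positions 1–2 → each gets rank 2.
The 2 values of 472 occupy positions 3–4 → each gets rank 4.
The 2 values of 632 occupy positions 6–7 → each gets rank 7.
D has value 472 MPa → rank 4.

4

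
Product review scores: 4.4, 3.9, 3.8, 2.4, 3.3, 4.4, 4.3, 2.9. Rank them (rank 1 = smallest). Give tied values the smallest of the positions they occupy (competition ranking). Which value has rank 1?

Sorted (ascending): 2.4, 2.9, 3.3, 3.8, 3.9, 4.3, 4.4, 4.4
The 2 values of 4.4 occupy positions 7–8 → each gets rank 7.
Rank 1 → value 2.4.

2.4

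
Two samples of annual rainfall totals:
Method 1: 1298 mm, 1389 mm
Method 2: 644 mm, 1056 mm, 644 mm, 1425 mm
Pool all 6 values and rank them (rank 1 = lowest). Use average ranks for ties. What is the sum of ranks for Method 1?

9

Sorted (ascending): 644, 644, 1056, 1298, 1389, 1425
The 2 values of 644 occupy positions 1–2 → average rank (1+2)/2 = 1.5.
Method 1 values → pooled ranks: 1298→4, 1389→5
Rank sum = 4 + 5 = 9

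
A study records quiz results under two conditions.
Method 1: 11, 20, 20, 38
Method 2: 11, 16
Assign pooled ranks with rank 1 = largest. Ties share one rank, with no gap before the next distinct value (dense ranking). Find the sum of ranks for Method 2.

Sorted (descending): 38, 20, 20, 16, 11, 11
The 2 values of 20 share dense rank 2.
The 2 values of 11 share dense rank 4.
Remaining distinct values take the next consecutive integers.
Method 2 values → pooled ranks: 11→4, 16→3
Rank sum = 4 + 3 = 7

7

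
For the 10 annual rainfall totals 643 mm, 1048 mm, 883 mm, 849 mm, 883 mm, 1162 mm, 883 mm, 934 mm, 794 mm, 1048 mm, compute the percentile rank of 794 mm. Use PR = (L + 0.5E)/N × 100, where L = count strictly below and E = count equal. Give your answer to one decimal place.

15.0

N = 10.
Strictly below 794: 1. Equal to 794: 1.
PR = (1 + 0.5·1)/10 × 100 = 15.0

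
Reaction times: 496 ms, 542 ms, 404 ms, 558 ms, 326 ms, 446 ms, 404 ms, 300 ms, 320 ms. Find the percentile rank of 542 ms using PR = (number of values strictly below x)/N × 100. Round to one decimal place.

N = 9.
Strictly below 542: 7. Equal to 542: 1.
PR = 7/9 × 100 = 77.8

77.8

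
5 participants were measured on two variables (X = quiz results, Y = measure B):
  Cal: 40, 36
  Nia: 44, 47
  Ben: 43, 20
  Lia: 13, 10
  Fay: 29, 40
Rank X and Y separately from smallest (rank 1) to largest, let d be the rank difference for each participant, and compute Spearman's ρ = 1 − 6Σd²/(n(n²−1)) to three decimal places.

Ranks of variable 1: 3, 5, 4, 1, 2
Ranks of variable 2: 3, 5, 2, 1, 4
d = r₁ − r₂: 0, 0, 2, 0, -2
d²: 0, 0, 4, 0, 4; Σd² = 8
ρ = 1 − 6·8/(5·24) = 1 − 48/120 = 0.600

0.600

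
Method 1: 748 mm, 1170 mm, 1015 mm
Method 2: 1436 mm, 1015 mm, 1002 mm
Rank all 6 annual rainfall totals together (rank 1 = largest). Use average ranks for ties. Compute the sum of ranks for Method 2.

Sorted (descending): 1436, 1170, 1015, 1015, 1002, 748
The 2 values of 1015 occupy positions 3–4 → average rank (3+4)/2 = 3.5.
Method 2 values → pooled ranks: 1436→1, 1015→3.5, 1002→5
Rank sum = 1 + 3.5 + 5 = 9.5

9.5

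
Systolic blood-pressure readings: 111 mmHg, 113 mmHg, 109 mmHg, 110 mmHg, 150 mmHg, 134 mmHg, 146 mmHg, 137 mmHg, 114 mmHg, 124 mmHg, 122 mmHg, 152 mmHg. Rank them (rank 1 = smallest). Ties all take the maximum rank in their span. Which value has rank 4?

113

Sorted (ascending): 109, 110, 111, 113, 114, 122, 124, 134, 137, 146, 150, 152
No ties — each value takes its position as its rank.
Rank 4 → value 113.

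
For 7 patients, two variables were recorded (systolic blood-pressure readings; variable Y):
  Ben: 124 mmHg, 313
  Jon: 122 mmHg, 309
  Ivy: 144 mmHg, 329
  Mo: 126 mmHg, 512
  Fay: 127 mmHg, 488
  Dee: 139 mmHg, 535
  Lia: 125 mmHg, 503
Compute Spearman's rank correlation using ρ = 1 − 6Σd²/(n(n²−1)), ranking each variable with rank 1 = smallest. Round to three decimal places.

Ranks of variable 1: 2, 1, 7, 4, 5, 6, 3
Ranks of variable 2: 2, 1, 3, 6, 4, 7, 5
d = r₁ − r₂: 0, 0, 4, -2, 1, -1, -2
d²: 0, 0, 16, 4, 1, 1, 4; Σd² = 26
ρ = 1 − 6·26/(7·48) = 1 − 156/336 = 0.536

0.536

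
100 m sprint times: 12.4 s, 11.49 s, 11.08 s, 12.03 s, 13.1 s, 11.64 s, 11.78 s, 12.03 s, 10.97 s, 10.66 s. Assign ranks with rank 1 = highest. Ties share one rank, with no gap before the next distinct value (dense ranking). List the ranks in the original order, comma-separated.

Sorted (descending): 13.1, 12.4, 12.03, 12.03, 11.78, 11.64, 11.49, 11.08, 10.97, 10.66
The 2 values of 12.03 share dense rank 3.
Remaining distinct values take the next consecutive integers.

2, 6, 7, 3, 1, 5, 4, 3, 8, 9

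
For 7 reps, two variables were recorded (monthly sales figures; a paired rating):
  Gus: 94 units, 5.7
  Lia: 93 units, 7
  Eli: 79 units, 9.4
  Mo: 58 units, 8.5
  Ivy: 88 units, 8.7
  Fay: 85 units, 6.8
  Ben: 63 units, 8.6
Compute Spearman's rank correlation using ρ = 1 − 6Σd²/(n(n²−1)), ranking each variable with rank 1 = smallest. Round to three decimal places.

Ranks of variable 1: 7, 6, 3, 1, 5, 4, 2
Ranks of variable 2: 1, 3, 7, 4, 6, 2, 5
d = r₁ − r₂: 6, 3, -4, -3, -1, 2, -3
d²: 36, 9, 16, 9, 1, 4, 9; Σd² = 84
ρ = 1 − 6·84/(7·48) = 1 − 504/336 = -0.500

-0.500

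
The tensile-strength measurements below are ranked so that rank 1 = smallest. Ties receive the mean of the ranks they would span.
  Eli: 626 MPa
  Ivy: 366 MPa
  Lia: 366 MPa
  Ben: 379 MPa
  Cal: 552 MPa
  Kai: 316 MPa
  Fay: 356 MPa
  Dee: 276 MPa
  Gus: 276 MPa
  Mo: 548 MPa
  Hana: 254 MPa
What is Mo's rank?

9

Sorted (ascending): 254, 276, 276, 316, 356, 366, 366, 379, 548, 552, 626
The 2 values of 276 occupy positions 2–3 → average rank (2+3)/2 = 2.5.
The 2 values of 366 occupy positions 6–7 → average rank (6+7)/2 = 6.5.
Mo has value 548 MPa → rank 9.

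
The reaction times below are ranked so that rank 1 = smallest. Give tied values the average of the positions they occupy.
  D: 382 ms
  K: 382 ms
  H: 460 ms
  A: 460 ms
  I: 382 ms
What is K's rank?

2

Sorted (ascending): 382, 382, 382, 460, 460
The 3 values of 382 occupy positions 1–3 → average rank 2.
The 2 values of 460 occupy positions 4–5 → average rank (4+5)/2 = 4.5.
K has value 382 ms → rank 2.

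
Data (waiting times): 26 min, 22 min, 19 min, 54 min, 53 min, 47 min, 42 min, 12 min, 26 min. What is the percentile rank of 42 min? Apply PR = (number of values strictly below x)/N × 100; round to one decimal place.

55.6

N = 9.
Strictly below 42: 5. Equal to 42: 1.
PR = 5/9 × 100 = 55.6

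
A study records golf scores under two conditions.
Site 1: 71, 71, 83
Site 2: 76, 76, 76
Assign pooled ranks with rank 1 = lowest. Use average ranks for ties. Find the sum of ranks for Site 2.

Sorted (ascending): 71, 71, 76, 76, 76, 83
The 2 values of 71 occupy positions 1–2 → average rank (1+2)/2 = 1.5.
The 3 values of 76 occupy positions 3–5 → average rank 4.
Site 2 values → pooled ranks: 76→4, 76→4, 76→4
Rank sum = 4 + 4 + 4 = 12

12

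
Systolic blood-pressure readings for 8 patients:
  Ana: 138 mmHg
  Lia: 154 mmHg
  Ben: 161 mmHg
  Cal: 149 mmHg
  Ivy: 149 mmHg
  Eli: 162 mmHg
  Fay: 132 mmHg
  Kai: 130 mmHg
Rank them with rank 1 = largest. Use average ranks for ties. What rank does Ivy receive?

Sorted (descending): 162, 161, 154, 149, 149, 138, 132, 130
The 2 values of 149 occupy positions 4–5 → average rank (4+5)/2 = 4.5.
Ivy has value 149 mmHg → rank 4.5.

4.5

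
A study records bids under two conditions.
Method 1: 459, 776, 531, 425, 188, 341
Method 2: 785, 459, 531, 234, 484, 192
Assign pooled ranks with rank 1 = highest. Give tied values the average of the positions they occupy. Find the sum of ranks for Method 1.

41

Sorted (descending): 785, 776, 531, 531, 484, 459, 459, 425, 341, 234, 192, 188
The 2 values of 531 occupy positions 3–4 → average rank (3+4)/2 = 3.5.
The 2 values of 459 occupy positions 6–7 → average rank (6+7)/2 = 6.5.
Method 1 values → pooled ranks: 459→6.5, 776→2, 531→3.5, 425→8, 188→12, 341→9
Rank sum = 6.5 + 2 + 3.5 + 8 + 12 + 9 = 41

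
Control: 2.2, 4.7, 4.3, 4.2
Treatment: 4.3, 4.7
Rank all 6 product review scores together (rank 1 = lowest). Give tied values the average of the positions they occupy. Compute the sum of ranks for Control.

12

Sorted (ascending): 2.2, 4.2, 4.3, 4.3, 4.7, 4.7
The 2 values of 4.3 occupy positions 3–4 → average rank (3+4)/2 = 3.5.
The 2 values of 4.7 occupy positions 5–6 → average rank (5+6)/2 = 5.5.
Control values → pooled ranks: 2.2→1, 4.7→5.5, 4.3→3.5, 4.2→2
Rank sum = 1 + 5.5 + 3.5 + 2 = 12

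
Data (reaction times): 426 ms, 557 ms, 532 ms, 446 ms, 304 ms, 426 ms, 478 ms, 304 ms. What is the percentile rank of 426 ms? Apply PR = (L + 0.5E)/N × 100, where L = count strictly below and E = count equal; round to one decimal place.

37.5

N = 8.
Strictly below 426: 2. Equal to 426: 2.
PR = (2 + 0.5·2)/8 × 100 = 37.5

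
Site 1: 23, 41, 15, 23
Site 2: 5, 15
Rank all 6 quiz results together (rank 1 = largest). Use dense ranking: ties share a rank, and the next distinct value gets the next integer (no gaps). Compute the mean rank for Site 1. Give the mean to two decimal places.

2.00

Sorted (descending): 41, 23, 23, 15, 15, 5
The 2 values of 23 share dense rank 2.
The 2 values of 15 share dense rank 3.
Remaining distinct values take the next consecutive integers.
Site 1 values → pooled ranks: 23→2, 41→1, 15→3, 23→2
Mean rank = (2 + 1 + 3 + 2) / 4 = 2.00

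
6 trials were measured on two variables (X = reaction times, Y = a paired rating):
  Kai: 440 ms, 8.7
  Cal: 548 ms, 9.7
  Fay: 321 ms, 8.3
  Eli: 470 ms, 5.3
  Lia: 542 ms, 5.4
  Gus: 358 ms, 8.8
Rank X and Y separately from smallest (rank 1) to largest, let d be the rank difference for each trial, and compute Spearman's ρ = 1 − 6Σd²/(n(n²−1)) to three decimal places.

0.086

Ranks of variable 1: 3, 6, 1, 4, 5, 2
Ranks of variable 2: 4, 6, 3, 1, 2, 5
d = r₁ − r₂: -1, 0, -2, 3, 3, -3
d²: 1, 0, 4, 9, 9, 9; Σd² = 32
ρ = 1 − 6·32/(6·35) = 1 − 192/210 = 0.086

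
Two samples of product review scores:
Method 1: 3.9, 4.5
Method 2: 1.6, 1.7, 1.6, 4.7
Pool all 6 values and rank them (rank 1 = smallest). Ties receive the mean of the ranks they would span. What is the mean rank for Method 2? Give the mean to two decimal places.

Sorted (ascending): 1.6, 1.6, 1.7, 3.9, 4.5, 4.7
The 2 values of 1.6 occupy positions 1–2 → average rank (1+2)/2 = 1.5.
Method 2 values → pooled ranks: 1.6→1.5, 1.7→3, 1.6→1.5, 4.7→6
Mean rank = (1.5 + 3 + 1.5 + 6) / 4 = 3.00

3.00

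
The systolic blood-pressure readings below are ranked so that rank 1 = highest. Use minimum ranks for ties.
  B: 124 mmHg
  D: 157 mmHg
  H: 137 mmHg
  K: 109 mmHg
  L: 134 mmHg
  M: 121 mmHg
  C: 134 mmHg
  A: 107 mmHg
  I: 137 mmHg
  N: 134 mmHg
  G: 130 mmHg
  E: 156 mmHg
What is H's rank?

3

Sorted (descending): 157, 156, 137, 137, 134, 134, 134, 130, 124, 121, 109, 107
The 2 values of 137 occupy positions 3–4 → each gets rank 3.
The 3 values of 134 occupy positions 5–7 → each gets rank 5.
H has value 137 mmHg → rank 3.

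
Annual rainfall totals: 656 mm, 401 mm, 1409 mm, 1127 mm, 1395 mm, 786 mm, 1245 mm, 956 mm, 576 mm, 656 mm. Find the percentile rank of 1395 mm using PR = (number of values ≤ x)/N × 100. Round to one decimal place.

90.0

N = 10.
Strictly below 1395: 8. Equal to 1395: 1.
PR = 9/10 × 100 = 90.0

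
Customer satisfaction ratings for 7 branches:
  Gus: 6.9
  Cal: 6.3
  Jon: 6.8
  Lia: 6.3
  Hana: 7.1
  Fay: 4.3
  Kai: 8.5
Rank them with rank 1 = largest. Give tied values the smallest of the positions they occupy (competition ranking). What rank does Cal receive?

Sorted (descending): 8.5, 7.1, 6.9, 6.8, 6.3, 6.3, 4.3
The 2 values of 6.3 occupy positions 5–6 → each gets rank 5.
Cal has value 6.3 → rank 5.

5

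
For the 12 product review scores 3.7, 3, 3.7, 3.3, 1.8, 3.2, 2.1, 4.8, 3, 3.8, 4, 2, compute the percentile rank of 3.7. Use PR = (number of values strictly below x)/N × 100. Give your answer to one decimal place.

58.3

N = 12.
Strictly below 3.7: 7. Equal to 3.7: 2.
PR = 7/12 × 100 = 58.3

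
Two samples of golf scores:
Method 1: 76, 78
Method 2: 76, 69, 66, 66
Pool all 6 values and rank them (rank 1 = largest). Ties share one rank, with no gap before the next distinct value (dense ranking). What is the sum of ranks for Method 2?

Sorted (descending): 78, 76, 76, 69, 66, 66
The 2 values of 76 share dense rank 2.
The 2 values of 66 share dense rank 4.
Remaining distinct values take the next consecutive integers.
Method 2 values → pooled ranks: 76→2, 69→3, 66→4, 66→4
Rank sum = 2 + 3 + 4 + 4 = 13

13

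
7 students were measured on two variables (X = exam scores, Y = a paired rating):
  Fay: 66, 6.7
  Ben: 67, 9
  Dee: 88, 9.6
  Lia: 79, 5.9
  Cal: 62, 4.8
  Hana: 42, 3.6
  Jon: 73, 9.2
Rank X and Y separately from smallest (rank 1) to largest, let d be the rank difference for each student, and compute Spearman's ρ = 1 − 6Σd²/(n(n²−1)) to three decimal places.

Ranks of variable 1: 3, 4, 7, 6, 2, 1, 5
Ranks of variable 2: 4, 5, 7, 3, 2, 1, 6
d = r₁ − r₂: -1, -1, 0, 3, 0, 0, -1
d²: 1, 1, 0, 9, 0, 0, 1; Σd² = 12
ρ = 1 − 6·12/(7·48) = 1 − 72/336 = 0.786

0.786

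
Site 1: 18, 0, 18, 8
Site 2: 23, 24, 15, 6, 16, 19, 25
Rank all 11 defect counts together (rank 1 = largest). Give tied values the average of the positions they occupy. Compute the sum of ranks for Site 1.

Sorted (descending): 25, 24, 23, 19, 18, 18, 16, 15, 8, 6, 0
The 2 values of 18 occupy positions 5–6 → average rank (5+6)/2 = 5.5.
Site 1 values → pooled ranks: 18→5.5, 0→11, 18→5.5, 8→9
Rank sum = 5.5 + 11 + 5.5 + 9 = 31

31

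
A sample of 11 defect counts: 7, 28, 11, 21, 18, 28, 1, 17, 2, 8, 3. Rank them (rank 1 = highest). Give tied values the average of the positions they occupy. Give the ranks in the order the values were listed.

Sorted (descending): 28, 28, 21, 18, 17, 11, 8, 7, 3, 2, 1
The 2 values of 28 occupy positions 1–2 → average rank (1+2)/2 = 1.5.

8, 1.5, 6, 3, 4, 1.5, 11, 5, 10, 7, 9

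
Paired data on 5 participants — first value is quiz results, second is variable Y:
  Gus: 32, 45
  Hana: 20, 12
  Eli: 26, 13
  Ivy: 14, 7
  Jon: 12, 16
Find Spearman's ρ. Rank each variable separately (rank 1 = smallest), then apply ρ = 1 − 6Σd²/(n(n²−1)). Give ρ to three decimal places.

Ranks of variable 1: 5, 3, 4, 2, 1
Ranks of variable 2: 5, 2, 3, 1, 4
d = r₁ − r₂: 0, 1, 1, 1, -3
d²: 0, 1, 1, 1, 9; Σd² = 12
ρ = 1 − 6·12/(5·24) = 1 − 72/120 = 0.400

0.400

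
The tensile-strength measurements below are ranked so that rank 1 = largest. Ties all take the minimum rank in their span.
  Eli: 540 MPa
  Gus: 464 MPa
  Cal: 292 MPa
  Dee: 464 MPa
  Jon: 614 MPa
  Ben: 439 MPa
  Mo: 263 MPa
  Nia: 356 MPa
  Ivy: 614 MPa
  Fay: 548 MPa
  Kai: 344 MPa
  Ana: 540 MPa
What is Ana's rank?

4

Sorted (descending): 614, 614, 548, 540, 540, 464, 464, 439, 356, 344, 292, 263
The 2 values of 614 occupy positions 1–2 → each gets rank 1.
The 2 values of 540 occupy positions 4–5 → each gets rank 4.
The 2 values of 464 occupy positions 6–7 → each gets rank 6.
Ana has value 540 MPa → rank 4.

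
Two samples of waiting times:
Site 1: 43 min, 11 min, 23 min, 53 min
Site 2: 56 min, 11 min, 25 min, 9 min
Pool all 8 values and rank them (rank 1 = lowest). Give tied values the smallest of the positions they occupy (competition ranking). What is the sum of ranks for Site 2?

Sorted (ascending): 9, 11, 11, 23, 25, 43, 53, 56
The 2 values of 11 occupy positions 2–3 → each gets rank 2.
Site 2 values → pooled ranks: 56→8, 11→2, 25→5, 9→1
Rank sum = 8 + 2 + 5 + 1 = 16

16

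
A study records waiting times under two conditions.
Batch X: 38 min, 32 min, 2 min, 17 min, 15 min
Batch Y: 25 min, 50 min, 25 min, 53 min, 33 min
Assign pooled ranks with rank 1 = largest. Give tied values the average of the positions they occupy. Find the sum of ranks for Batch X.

35

Sorted (descending): 53, 50, 38, 33, 32, 25, 25, 17, 15, 2
The 2 values of 25 occupy positions 6–7 → average rank (6+7)/2 = 6.5.
Batch X values → pooled ranks: 38→3, 32→5, 2→10, 17→8, 15→9
Rank sum = 3 + 5 + 10 + 8 + 9 = 35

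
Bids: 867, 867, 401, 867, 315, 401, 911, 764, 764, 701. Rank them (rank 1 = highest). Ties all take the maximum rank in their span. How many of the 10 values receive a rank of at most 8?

7

Sorted (descending): 911, 867, 867, 867, 764, 764, 701, 401, 401, 315
The 3 values of 867 occupy positions 2–4 → each gets rank 4.
The 2 values of 764 occupy positions 5–6 → each gets rank 6.
The 2 values of 401 occupy positions 8–9 → each gets rank 9.
Ranks ≤ 8: {1, 4, 4, 4, 6, 6, 7} → 7 values.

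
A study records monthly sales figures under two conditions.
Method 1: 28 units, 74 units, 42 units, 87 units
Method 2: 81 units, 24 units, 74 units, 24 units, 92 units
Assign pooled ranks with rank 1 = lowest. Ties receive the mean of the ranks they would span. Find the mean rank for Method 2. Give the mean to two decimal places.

Sorted (ascending): 24, 24, 28, 42, 74, 74, 81, 87, 92
The 2 values of 24 occupy positions 1–2 → average rank (1+2)/2 = 1.5.
The 2 values of 74 occupy positions 5–6 → average rank (5+6)/2 = 5.5.
Method 2 values → pooled ranks: 81→7, 24→1.5, 74→5.5, 24→1.5, 92→9
Mean rank = (7 + 1.5 + 5.5 + 1.5 + 9) / 5 = 4.90

4.90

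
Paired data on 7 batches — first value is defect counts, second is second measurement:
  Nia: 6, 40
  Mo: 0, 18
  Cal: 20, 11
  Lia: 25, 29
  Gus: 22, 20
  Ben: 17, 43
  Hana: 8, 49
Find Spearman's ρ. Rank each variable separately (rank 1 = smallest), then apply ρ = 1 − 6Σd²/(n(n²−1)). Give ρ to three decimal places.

Ranks of variable 1: 2, 1, 5, 7, 6, 4, 3
Ranks of variable 2: 5, 2, 1, 4, 3, 6, 7
d = r₁ − r₂: -3, -1, 4, 3, 3, -2, -4
d²: 9, 1, 16, 9, 9, 4, 16; Σd² = 64
ρ = 1 − 6·64/(7·48) = 1 − 384/336 = -0.143

-0.143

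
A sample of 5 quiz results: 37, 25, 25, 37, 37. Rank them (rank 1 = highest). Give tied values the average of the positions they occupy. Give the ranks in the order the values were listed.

Sorted (descending): 37, 37, 37, 25, 25
The 3 values of 37 occupy positions 1–3 → average rank 2.
The 2 values of 25 occupy positions 4–5 → average rank (4+5)/2 = 4.5.

2, 4.5, 4.5, 2, 2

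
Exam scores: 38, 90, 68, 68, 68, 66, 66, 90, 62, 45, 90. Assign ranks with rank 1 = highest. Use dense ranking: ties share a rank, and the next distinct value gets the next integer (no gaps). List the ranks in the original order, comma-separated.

Sorted (descending): 90, 90, 90, 68, 68, 68, 66, 66, 62, 45, 38
The 3 values of 90 share dense rank 1.
The 3 values of 68 share dense rank 2.
The 2 values of 66 share dense rank 3.
Remaining distinct values take the next consecutive integers.

6, 1, 2, 2, 2, 3, 3, 1, 4, 5, 1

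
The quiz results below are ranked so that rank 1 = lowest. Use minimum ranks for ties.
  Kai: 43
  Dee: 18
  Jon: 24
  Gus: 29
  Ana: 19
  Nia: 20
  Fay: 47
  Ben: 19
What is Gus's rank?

6

Sorted (ascending): 18, 19, 19, 20, 24, 29, 43, 47
The 2 values of 19 occupy positions 2–3 → each gets rank 2.
Gus has value 29 → rank 6.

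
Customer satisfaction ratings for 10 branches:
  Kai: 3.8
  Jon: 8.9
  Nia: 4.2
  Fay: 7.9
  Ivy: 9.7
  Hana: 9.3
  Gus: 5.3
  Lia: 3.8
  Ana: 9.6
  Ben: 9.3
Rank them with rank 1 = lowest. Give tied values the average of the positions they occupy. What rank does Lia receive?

1.5

Sorted (ascending): 3.8, 3.8, 4.2, 5.3, 7.9, 8.9, 9.3, 9.3, 9.6, 9.7
The 2 values of 3.8 occupy positions 1–2 → average rank (1+2)/2 = 1.5.
The 2 values of 9.3 occupy positions 7–8 → average rank (7+8)/2 = 7.5.
Lia has value 3.8 → rank 1.5.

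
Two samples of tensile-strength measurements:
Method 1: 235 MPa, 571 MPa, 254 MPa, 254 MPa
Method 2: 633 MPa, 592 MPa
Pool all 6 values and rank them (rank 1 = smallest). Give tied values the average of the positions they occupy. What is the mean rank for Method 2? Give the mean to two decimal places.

Sorted (ascending): 235, 254, 254, 571, 592, 633
The 2 values of 254 occupy positions 2–3 → average rank (2+3)/2 = 2.5.
Method 2 values → pooled ranks: 633→6, 592→5
Mean rank = (6 + 5) / 2 = 5.50

5.50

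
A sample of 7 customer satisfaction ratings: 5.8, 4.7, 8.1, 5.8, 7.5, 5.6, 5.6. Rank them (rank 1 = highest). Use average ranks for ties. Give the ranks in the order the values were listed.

Sorted (descending): 8.1, 7.5, 5.8, 5.8, 5.6, 5.6, 4.7
The 2 values of 5.8 occupy positions 3–4 → average rank (3+4)/2 = 3.5.
The 2 values of 5.6 occupy positions 5–6 → average rank (5+6)/2 = 5.5.

3.5, 7, 1, 3.5, 2, 5.5, 5.5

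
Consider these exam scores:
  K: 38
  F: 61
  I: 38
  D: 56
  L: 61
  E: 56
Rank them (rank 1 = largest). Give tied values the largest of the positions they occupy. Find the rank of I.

6

Sorted (descending): 61, 61, 56, 56, 38, 38
The 2 values of 61 occupy positions 1–2 → each gets rank 2.
The 2 values of 56 occupy positions 3–4 → each gets rank 4.
The 2 values of 38 occupy positions 5–6 → each gets rank 6.
I has value 38 → rank 6.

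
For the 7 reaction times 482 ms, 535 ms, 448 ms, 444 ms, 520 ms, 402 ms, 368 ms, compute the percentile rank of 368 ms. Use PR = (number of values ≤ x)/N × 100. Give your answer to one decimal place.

N = 7.
Strictly below 368: 0. Equal to 368: 1.
PR = 1/7 × 100 = 14.3

14.3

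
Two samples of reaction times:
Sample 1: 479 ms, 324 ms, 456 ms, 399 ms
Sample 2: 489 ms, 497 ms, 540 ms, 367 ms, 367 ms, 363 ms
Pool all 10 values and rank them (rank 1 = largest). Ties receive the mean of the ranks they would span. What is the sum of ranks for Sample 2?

Sorted (descending): 540, 497, 489, 479, 456, 399, 367, 367, 363, 324
The 2 values of 367 occupy positions 7–8 → average rank (7+8)/2 = 7.5.
Sample 2 values → pooled ranks: 489→3, 497→2, 540→1, 367→7.5, 367→7.5, 363→9
Rank sum = 3 + 2 + 1 + 7.5 + 7.5 + 9 = 30

30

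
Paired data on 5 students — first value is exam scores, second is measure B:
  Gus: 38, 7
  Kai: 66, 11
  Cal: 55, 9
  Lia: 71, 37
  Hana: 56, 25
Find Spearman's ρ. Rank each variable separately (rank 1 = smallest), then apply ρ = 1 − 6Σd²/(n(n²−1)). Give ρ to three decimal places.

Ranks of variable 1: 1, 4, 2, 5, 3
Ranks of variable 2: 1, 3, 2, 5, 4
d = r₁ − r₂: 0, 1, 0, 0, -1
d²: 0, 1, 0, 0, 1; Σd² = 2
ρ = 1 − 6·2/(5·24) = 1 − 12/120 = 0.900

0.900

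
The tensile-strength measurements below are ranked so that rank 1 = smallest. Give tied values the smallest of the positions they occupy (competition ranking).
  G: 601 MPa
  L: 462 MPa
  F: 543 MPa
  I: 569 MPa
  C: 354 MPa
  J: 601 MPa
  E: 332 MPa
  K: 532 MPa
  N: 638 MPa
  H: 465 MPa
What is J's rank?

8

Sorted (ascending): 332, 354, 462, 465, 532, 543, 569, 601, 601, 638
The 2 values of 601 occupy positions 8–9 → each gets rank 8.
J has value 601 MPa → rank 8.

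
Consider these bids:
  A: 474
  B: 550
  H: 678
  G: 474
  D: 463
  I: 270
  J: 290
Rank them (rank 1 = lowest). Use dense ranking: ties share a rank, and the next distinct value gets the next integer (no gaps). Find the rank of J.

Sorted (ascending): 270, 290, 463, 474, 474, 550, 678
The 2 values of 474 share dense rank 4.
Remaining distinct values take the next consecutive integers.
J has value 290 → rank 2.

2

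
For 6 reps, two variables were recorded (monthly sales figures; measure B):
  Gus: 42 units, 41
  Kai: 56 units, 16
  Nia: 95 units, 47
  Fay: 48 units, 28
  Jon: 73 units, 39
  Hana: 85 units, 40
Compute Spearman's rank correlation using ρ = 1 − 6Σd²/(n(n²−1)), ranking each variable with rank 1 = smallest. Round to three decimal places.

0.371

Ranks of variable 1: 1, 3, 6, 2, 4, 5
Ranks of variable 2: 5, 1, 6, 2, 3, 4
d = r₁ − r₂: -4, 2, 0, 0, 1, 1
d²: 16, 4, 0, 0, 1, 1; Σd² = 22
ρ = 1 − 6·22/(6·35) = 1 − 132/210 = 0.371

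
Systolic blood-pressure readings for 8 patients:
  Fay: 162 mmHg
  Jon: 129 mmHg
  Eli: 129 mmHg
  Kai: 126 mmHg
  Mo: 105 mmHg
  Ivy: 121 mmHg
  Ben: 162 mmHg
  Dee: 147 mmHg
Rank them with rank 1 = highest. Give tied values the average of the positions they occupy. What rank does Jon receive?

4.5

Sorted (descending): 162, 162, 147, 129, 129, 126, 121, 105
The 2 values of 162 occupy positions 1–2 → average rank (1+2)/2 = 1.5.
The 2 values of 129 occupy positions 4–5 → average rank (4+5)/2 = 4.5.
Jon has value 129 mmHg → rank 4.5.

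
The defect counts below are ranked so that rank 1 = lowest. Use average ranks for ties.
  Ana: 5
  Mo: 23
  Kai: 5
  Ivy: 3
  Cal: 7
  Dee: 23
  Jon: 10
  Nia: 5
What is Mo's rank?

7.5

Sorted (ascending): 3, 5, 5, 5, 7, 10, 23, 23
The 3 values of 5 occupy positions 2–4 → average rank 3.
The 2 values of 23 occupy positions 7–8 → average rank (7+8)/2 = 7.5.
Mo has value 23 → rank 7.5.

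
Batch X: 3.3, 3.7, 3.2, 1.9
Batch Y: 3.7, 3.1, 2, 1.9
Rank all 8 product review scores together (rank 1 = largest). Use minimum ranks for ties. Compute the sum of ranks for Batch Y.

Sorted (descending): 3.7, 3.7, 3.3, 3.2, 3.1, 2, 1.9, 1.9
The 2 values of 3.7 occupy positions 1–2 → each gets rank 1.
The 2 values of 1.9 occupy positions 7–8 → each gets rank 7.
Batch Y values → pooled ranks: 3.7→1, 3.1→5, 2→6, 1.9→7
Rank sum = 1 + 5 + 6 + 7 = 19

19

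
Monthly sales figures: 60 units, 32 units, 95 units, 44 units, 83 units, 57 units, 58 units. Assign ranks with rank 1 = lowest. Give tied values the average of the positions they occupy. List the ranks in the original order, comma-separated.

Sorted (ascending): 32, 44, 57, 58, 60, 83, 95
No ties — each value takes its position as its rank.

5, 1, 7, 2, 6, 3, 4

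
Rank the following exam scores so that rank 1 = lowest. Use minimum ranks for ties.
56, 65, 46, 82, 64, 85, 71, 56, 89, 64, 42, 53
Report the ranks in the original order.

4, 8, 2, 10, 6, 11, 9, 4, 12, 6, 1, 3

Sorted (ascending): 42, 46, 53, 56, 56, 64, 64, 65, 71, 82, 85, 89
The 2 values of 56 occupy positions 4–5 → each gets rank 4.
The 2 values of 64 occupy positions 6–7 → each gets rank 6.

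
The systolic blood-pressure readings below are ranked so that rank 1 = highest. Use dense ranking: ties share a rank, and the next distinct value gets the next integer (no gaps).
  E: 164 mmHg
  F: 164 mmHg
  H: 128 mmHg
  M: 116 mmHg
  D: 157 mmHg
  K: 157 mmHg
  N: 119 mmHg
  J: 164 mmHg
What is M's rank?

Sorted (descending): 164, 164, 164, 157, 157, 128, 119, 116
The 3 values of 164 share dense rank 1.
The 2 values of 157 share dense rank 2.
Remaining distinct values take the next consecutive integers.
M has value 116 mmHg → rank 5.

5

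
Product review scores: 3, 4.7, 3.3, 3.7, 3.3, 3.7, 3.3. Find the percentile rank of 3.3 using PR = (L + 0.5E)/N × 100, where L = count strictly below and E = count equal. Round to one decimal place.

35.7

N = 7.
Strictly below 3.3: 1. Equal to 3.3: 3.
PR = (1 + 0.5·3)/7 × 100 = 35.7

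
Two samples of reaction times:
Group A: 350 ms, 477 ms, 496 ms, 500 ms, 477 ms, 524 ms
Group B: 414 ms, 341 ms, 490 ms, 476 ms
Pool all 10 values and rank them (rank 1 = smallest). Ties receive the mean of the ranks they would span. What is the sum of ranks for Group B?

15

Sorted (ascending): 341, 350, 414, 476, 477, 477, 490, 496, 500, 524
The 2 values of 477 occupy positions 5–6 → average rank (5+6)/2 = 5.5.
Group B values → pooled ranks: 414→3, 341→1, 490→7, 476→4
Rank sum = 3 + 1 + 7 + 4 = 15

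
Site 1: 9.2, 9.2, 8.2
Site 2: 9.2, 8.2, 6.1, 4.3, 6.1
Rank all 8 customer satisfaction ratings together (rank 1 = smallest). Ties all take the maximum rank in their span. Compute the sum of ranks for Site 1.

Sorted (ascending): 4.3, 6.1, 6.1, 8.2, 8.2, 9.2, 9.2, 9.2
The 2 values of 6.1 occupy positions 2–3 → each gets rank 3.
The 2 values of 8.2 occupy positions 4–5 → each gets rank 5.
The 3 values of 9.2 occupy positions 6–8 → each gets rank 8.
Site 1 values → pooled ranks: 9.2→8, 9.2→8, 8.2→5
Rank sum = 8 + 8 + 5 = 21

21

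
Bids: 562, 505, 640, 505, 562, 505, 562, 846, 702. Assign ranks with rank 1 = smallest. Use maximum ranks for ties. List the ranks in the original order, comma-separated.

6, 3, 7, 3, 6, 3, 6, 9, 8

Sorted (ascending): 505, 505, 505, 562, 562, 562, 640, 702, 846
The 3 values of 505 occupy positions 1–3 → each gets rank 3.
The 3 values of 562 occupy positions 4–6 → each gets rank 6.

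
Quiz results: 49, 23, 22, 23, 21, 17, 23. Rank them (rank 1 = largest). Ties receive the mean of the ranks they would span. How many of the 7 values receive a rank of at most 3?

Sorted (descending): 49, 23, 23, 23, 22, 21, 17
The 3 values of 23 occupy positions 2–4 → average rank 3.
Ranks ≤ 3: {1, 3, 3, 3} → 4 values.

4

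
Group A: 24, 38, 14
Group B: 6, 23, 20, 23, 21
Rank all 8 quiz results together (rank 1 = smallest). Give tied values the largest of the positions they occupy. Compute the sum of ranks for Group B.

Sorted (ascending): 6, 14, 20, 21, 23, 23, 24, 38
The 2 values of 23 occupy positions 5–6 → each gets rank 6.
Group B values → pooled ranks: 6→1, 23→6, 20→3, 23→6, 21→4
Rank sum = 1 + 6 + 3 + 6 + 4 = 20

20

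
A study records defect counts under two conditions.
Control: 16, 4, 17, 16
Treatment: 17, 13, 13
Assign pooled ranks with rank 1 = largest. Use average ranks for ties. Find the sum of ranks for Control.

15.5

Sorted (descending): 17, 17, 16, 16, 13, 13, 4
The 2 values of 17 occupy positions 1–2 → average rank (1+2)/2 = 1.5.
The 2 values of 16 occupy positions 3–4 → average rank (3+4)/2 = 3.5.
The 2 values of 13 occupy positions 5–6 → average rank (5+6)/2 = 5.5.
Control values → pooled ranks: 16→3.5, 4→7, 17→1.5, 16→3.5
Rank sum = 3.5 + 7 + 1.5 + 3.5 = 15.5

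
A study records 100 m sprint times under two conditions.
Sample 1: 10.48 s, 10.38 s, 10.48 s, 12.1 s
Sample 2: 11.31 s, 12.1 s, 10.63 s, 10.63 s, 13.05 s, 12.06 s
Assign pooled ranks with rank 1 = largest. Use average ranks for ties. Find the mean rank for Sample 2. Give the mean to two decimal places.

Sorted (descending): 13.05, 12.1, 12.1, 12.06, 11.31, 10.63, 10.63, 10.48, 10.48, 10.38
The 2 values of 12.1 occupy positions 2–3 → average rank (2+3)/2 = 2.5.
The 2 values of 10.63 occupy positions 6–7 → average rank (6+7)/2 = 6.5.
The 2 values of 10.48 occupy positions 8–9 → average rank (8+9)/2 = 8.5.
Sample 2 values → pooled ranks: 11.31→5, 12.1→2.5, 10.63→6.5, 10.63→6.5, 13.05→1, 12.06→4
Mean rank = (5 + 2.5 + 6.5 + 6.5 + 1 + 4) / 6 = 4.25

4.25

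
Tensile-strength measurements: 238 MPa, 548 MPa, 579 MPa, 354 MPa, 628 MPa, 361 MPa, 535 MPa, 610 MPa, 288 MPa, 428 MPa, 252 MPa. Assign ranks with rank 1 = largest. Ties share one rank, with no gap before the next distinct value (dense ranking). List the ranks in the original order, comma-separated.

Sorted (descending): 628, 610, 579, 548, 535, 428, 361, 354, 288, 252, 238
No ties — each value takes its position as its rank.

11, 4, 3, 8, 1, 7, 5, 2, 9, 6, 10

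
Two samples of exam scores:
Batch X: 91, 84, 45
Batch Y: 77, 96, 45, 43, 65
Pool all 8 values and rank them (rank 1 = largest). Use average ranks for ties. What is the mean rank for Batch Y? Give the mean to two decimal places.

4.90

Sorted (descending): 96, 91, 84, 77, 65, 45, 45, 43
The 2 values of 45 occupy positions 6–7 → average rank (6+7)/2 = 6.5.
Batch Y values → pooled ranks: 77→4, 96→1, 45→6.5, 43→8, 65→5
Mean rank = (4 + 1 + 6.5 + 8 + 5) / 5 = 4.90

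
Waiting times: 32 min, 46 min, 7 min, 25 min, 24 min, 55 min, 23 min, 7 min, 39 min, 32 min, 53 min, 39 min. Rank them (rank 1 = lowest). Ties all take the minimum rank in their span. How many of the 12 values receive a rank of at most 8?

9

Sorted (ascending): 7, 7, 23, 24, 25, 32, 32, 39, 39, 46, 53, 55
The 2 values of 7 occupy positions 1–2 → each gets rank 1.
The 2 values of 32 occupy positions 6–7 → each gets rank 6.
The 2 values of 39 occupy positions 8–9 → each gets rank 8.
Ranks ≤ 8: {1, 1, 3, 4, 5, 6, 6, 8, 8} → 9 values.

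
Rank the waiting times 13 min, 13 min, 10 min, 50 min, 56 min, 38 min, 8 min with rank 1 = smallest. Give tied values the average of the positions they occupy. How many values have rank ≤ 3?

Sorted (ascending): 8, 10, 13, 13, 38, 50, 56
The 2 values of 13 occupy positions 3–4 → average rank (3+4)/2 = 3.5.
Ranks ≤ 3: {1, 2} → 2 values.

2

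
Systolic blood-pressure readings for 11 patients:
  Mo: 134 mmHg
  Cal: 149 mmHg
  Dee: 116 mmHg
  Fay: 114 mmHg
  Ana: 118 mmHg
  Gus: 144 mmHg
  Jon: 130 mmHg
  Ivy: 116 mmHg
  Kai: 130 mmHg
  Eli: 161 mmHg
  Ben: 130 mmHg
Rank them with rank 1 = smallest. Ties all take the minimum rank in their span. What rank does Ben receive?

Sorted (ascending): 114, 116, 116, 118, 130, 130, 130, 134, 144, 149, 161
The 2 values of 116 occupy positions 2–3 → each gets rank 2.
The 3 values of 130 occupy positions 5–7 → each gets rank 5.
Ben has value 130 mmHg → rank 5.

5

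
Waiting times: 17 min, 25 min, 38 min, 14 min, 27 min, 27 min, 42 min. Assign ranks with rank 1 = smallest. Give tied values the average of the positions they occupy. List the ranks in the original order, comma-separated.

2, 3, 6, 1, 4.5, 4.5, 7

Sorted (ascending): 14, 17, 25, 27, 27, 38, 42
The 2 values of 27 occupy positions 4–5 → average rank (4+5)/2 = 4.5.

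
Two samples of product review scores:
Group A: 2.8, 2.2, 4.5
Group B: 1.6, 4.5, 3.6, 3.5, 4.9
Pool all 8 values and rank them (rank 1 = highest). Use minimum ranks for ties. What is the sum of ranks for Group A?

Sorted (descending): 4.9, 4.5, 4.5, 3.6, 3.5, 2.8, 2.2, 1.6
The 2 values of 4.5 occupy positions 2–3 → each gets rank 2.
Group A values → pooled ranks: 2.8→6, 2.2→7, 4.5→2
Rank sum = 6 + 7 + 2 = 15

15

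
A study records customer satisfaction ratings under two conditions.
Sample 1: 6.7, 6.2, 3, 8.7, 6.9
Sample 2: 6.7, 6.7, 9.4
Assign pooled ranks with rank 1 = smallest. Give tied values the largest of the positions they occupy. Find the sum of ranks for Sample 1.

21

Sorted (ascending): 3, 6.2, 6.7, 6.7, 6.7, 6.9, 8.7, 9.4
The 3 values of 6.7 occupy positions 3–5 → each gets rank 5.
Sample 1 values → pooled ranks: 6.7→5, 6.2→2, 3→1, 8.7→7, 6.9→6
Rank sum = 5 + 2 + 1 + 7 + 6 = 21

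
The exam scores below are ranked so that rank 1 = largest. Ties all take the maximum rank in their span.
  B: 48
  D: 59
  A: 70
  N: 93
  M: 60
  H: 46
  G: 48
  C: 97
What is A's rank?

3

Sorted (descending): 97, 93, 70, 60, 59, 48, 48, 46
The 2 values of 48 occupy positions 6–7 → each gets rank 7.
A has value 70 → rank 3.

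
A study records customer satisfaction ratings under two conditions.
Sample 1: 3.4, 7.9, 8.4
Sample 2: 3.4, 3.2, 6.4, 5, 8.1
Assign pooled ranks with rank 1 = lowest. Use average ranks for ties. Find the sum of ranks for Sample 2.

19.5

Sorted (ascending): 3.2, 3.4, 3.4, 5, 6.4, 7.9, 8.1, 8.4
The 2 values of 3.4 occupy positions 2–3 → average rank (2+3)/2 = 2.5.
Sample 2 values → pooled ranks: 3.4→2.5, 3.2→1, 6.4→5, 5→4, 8.1→7
Rank sum = 2.5 + 1 + 5 + 4 + 7 = 19.5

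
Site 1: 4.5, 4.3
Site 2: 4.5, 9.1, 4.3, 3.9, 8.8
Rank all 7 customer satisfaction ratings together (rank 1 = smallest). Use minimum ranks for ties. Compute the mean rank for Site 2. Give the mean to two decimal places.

4.00

Sorted (ascending): 3.9, 4.3, 4.3, 4.5, 4.5, 8.8, 9.1
The 2 values of 4.3 occupy positions 2–3 → each gets rank 2.
The 2 values of 4.5 occupy positions 4–5 → each gets rank 4.
Site 2 values → pooled ranks: 4.5→4, 9.1→7, 4.3→2, 3.9→1, 8.8→6
Mean rank = (4 + 7 + 2 + 1 + 6) / 5 = 4.00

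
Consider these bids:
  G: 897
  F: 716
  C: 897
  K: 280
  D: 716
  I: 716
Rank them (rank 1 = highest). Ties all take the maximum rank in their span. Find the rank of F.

5

Sorted (descending): 897, 897, 716, 716, 716, 280
The 2 values of 897 occupy positions 1–2 → each gets rank 2.
The 3 values of 716 occupy positions 3–5 → each gets rank 5.
F has value 716 → rank 5.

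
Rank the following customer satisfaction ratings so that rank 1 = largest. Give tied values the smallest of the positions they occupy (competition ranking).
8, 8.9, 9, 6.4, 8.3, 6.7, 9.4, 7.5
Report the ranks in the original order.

5, 3, 2, 8, 4, 7, 1, 6

Sorted (descending): 9.4, 9, 8.9, 8.3, 8, 7.5, 6.7, 6.4
No ties — each value takes its position as its rank.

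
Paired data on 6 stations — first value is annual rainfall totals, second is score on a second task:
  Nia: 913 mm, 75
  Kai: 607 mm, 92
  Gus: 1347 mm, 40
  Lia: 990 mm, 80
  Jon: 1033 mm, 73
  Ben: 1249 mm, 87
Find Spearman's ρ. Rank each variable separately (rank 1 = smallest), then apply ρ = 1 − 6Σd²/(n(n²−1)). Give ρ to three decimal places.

Ranks of variable 1: 2, 1, 6, 3, 4, 5
Ranks of variable 2: 3, 6, 1, 4, 2, 5
d = r₁ − r₂: -1, -5, 5, -1, 2, 0
d²: 1, 25, 25, 1, 4, 0; Σd² = 56
ρ = 1 − 6·56/(6·35) = 1 − 336/210 = -0.600

-0.600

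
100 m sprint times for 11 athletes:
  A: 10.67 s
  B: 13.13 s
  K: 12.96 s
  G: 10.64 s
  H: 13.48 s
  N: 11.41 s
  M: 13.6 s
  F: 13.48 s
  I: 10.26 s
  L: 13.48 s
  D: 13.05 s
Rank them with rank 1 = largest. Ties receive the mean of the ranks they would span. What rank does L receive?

3

Sorted (descending): 13.6, 13.48, 13.48, 13.48, 13.13, 13.05, 12.96, 11.41, 10.67, 10.64, 10.26
The 3 values of 13.48 occupy positions 2–4 → average rank 3.
L has value 13.48 s → rank 3.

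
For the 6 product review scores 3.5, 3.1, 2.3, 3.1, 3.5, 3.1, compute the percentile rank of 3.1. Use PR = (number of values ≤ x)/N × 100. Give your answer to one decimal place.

66.7

N = 6.
Strictly below 3.1: 1. Equal to 3.1: 3.
PR = 4/6 × 100 = 66.7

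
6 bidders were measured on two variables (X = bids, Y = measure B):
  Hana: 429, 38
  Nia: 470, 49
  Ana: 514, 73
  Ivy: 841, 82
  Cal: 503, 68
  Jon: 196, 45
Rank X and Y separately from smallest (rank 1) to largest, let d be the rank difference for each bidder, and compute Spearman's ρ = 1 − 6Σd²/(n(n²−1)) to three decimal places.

0.943

Ranks of variable 1: 2, 3, 5, 6, 4, 1
Ranks of variable 2: 1, 3, 5, 6, 4, 2
d = r₁ − r₂: 1, 0, 0, 0, 0, -1
d²: 1, 0, 0, 0, 0, 1; Σd² = 2
ρ = 1 − 6·2/(6·35) = 1 − 12/210 = 0.943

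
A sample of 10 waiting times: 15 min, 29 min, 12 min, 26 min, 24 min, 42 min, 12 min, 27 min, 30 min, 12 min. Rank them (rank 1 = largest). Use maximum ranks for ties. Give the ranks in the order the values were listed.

Sorted (descending): 42, 30, 29, 27, 26, 24, 15, 12, 12, 12
The 3 values of 12 occupy positions 8–10 → each gets rank 10.

7, 3, 10, 5, 6, 1, 10, 4, 2, 10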